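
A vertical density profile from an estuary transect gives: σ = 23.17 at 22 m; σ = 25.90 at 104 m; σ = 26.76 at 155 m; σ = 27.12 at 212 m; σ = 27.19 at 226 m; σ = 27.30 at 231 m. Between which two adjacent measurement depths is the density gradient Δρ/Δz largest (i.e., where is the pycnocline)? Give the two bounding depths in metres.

22–104 m

Compute the density gradient over each adjacent pair:
  22–104 m: Δρ/Δz = 2.73/82 = 0.033 kg m⁻⁴
  104–155 m: Δρ/Δz = 0.86/51 = 0.017 kg m⁻⁴
  155–212 m: Δρ/Δz = 0.36/57 = 6.3 × 10⁻³ kg m⁻⁴
  212–226 m: Δρ/Δz = 0.07/14 = 5.0 × 10⁻³ kg m⁻⁴
  226–231 m: Δρ/Δz = 0.11/5 = 0.022 kg m⁻⁴
The largest gradient is in the 22–104 m interval — the pycnocline.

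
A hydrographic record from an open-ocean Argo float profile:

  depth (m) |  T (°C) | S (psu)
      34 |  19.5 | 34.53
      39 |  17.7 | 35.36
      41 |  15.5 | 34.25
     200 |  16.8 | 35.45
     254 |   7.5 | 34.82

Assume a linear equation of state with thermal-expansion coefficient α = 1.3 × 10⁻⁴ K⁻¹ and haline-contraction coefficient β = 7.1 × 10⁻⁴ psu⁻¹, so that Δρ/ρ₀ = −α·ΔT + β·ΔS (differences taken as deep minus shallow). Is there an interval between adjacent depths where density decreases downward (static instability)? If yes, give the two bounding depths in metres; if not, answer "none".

Evaluate Δρ/ρ₀ = −αΔT + βΔS across each adjacent pair:
  34–39 m: −αΔT+βΔS = −(1.3 × 10⁻⁴)(-1.8)+(7.1 × 10⁻⁴)(+0.83) = 8.2 × 10⁻⁴ → stable
  39–41 m: −αΔT+βΔS = −(1.3 × 10⁻⁴)(-2.2)+(7.1 × 10⁻⁴)(-1.11) = -5.0 × 10⁻⁴ → UNSTABLE
  41–200 m: −αΔT+βΔS = −(1.3 × 10⁻⁴)(+1.3)+(7.1 × 10⁻⁴)(+1.20) = 6.8 × 10⁻⁴ → stable
  200–254 m: −αΔT+βΔS = −(1.3 × 10⁻⁴)(-9.3)+(7.1 × 10⁻⁴)(-0.63) = 7.6 × 10⁻⁴ → stable
The 39–41 m interval has Δρ < 0: lighter water underlies denser water.

39–41 m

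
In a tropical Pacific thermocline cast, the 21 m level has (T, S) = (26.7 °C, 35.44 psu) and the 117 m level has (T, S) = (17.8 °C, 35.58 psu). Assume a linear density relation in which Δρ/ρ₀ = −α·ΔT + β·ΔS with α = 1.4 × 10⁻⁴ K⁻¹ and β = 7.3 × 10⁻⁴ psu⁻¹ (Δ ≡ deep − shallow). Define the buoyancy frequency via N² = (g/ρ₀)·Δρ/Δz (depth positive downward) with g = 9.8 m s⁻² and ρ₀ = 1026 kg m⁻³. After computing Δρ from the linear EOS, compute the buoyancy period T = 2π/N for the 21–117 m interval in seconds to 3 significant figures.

ΔT = -8.9 K, ΔS = +0.14 psu (deep − shallow).
Δρ/ρ₀ = −αΔT + βΔS = 1.246 × 10⁻³ + 1.022 × 10⁻⁴ = 1.3482 × 10⁻³, so Δρ ≈ 1.383 kg m⁻³.
N² = (g/ρ₀)·Δρ/Δz = g·(Δρ/ρ₀)/Δz = 9.8 × 1.3482 × 10⁻³ / 96 = 1.3763 × 10⁻⁴ s⁻².
N = √(1.3763 × 10⁻⁴) = 0.011732 rad s⁻¹ → T = 2π/N = 535.56 s ≈ 536 s.

536 s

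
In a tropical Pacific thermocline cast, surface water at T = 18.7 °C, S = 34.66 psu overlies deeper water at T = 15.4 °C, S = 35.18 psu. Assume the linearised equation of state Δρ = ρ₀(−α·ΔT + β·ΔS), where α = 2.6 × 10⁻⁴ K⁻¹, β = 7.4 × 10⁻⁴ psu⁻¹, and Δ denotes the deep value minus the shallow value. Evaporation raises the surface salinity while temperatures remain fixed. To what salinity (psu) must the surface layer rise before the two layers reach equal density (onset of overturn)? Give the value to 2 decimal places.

Neutral buoyancy requires −α(T_deep − T_surf) + β(S_deep − S_surf′) = 0.
S_surf′ = S_deep − (α/β)·ΔT = 35.18 − (2.6 × 10⁻⁴/7.4 × 10⁻⁴)·(-3.3) = 36.3395 psu.
Increase required: 36.3395 − 34.66 = 1.6795 psu.

36.34 psu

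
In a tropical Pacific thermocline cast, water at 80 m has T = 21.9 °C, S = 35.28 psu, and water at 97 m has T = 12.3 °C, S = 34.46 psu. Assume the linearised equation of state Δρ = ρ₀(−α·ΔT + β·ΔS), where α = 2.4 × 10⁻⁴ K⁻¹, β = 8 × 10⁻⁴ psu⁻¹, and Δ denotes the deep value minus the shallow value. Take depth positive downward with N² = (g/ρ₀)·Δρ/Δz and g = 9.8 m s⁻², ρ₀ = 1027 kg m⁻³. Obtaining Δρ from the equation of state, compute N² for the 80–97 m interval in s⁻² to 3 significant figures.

ΔT = -9.6 K, ΔS = -0.82 psu (deep − shallow).
Δρ/ρ₀ = −αΔT + βΔS = 2.304 × 10⁻³ − 6.56 × 10⁻⁴ = 1.648 × 10⁻³, so Δρ ≈ 1.692 kg m⁻³.
N² = (g/ρ₀)·Δρ/Δz = g·(Δρ/ρ₀)/Δz = 9.8 × 1.648 × 10⁻³ / 17 = 9.5002 × 10⁻⁴ s⁻² ≈ 9.50 × 10⁻⁴ s⁻².

9.50 × 10⁻⁴ s⁻²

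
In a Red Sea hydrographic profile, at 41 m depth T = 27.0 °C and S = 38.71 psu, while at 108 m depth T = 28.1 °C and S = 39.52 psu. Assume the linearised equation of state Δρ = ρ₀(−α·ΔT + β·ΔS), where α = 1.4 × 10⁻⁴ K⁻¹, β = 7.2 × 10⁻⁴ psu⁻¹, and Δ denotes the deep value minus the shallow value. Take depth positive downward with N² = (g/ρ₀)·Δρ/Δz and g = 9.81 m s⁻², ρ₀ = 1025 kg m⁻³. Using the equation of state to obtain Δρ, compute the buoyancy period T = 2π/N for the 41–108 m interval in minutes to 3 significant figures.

13.2 min

ΔT = +1.1 K, ΔS = +0.81 psu (deep − shallow).
Δρ/ρ₀ = −αΔT + βΔS = -1.54 × 10⁻⁴ + 5.832 × 10⁻⁴ = 4.292 × 10⁻⁴, so Δρ ≈ 0.4399 kg m⁻³.
N² = (g/ρ₀)·Δρ/Δz = g·(Δρ/ρ₀)/Δz = 9.81 × 4.292 × 10⁻⁴ / 67 = 6.2843 × 10⁻⁵ s⁻².
N = √(6.2843 × 10⁻⁵) = 7.9274 × 10⁻³ rad s⁻¹ → T = 2π/N = 792.59 s = 13.210 min ≈ 13.2 min.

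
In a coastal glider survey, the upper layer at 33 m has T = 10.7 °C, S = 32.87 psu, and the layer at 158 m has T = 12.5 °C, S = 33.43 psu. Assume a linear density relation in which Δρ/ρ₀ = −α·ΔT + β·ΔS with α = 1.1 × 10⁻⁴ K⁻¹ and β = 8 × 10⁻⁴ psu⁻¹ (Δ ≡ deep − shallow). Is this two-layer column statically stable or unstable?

ΔT = 12.5 − 10.7 = +1.8 K and ΔS = 33.43 − 32.87 = +0.56 psu (deep − shallow).
−αΔT = -1.98 × 10⁻⁴; βΔS = 4.48 × 10⁻⁴; sum Δρ/ρ₀ = 2.50 × 10⁻⁴.
Δρ/ρ₀ > 0, so Δρ > 0: deeper water is denser → statically stable.

stable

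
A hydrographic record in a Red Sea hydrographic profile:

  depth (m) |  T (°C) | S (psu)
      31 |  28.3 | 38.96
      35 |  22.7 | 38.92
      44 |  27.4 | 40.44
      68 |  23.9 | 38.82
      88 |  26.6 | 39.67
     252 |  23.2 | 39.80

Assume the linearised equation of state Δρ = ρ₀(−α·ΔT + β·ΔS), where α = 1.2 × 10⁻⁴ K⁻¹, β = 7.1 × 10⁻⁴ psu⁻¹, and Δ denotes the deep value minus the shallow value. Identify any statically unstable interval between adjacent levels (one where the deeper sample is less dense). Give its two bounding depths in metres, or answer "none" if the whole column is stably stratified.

Evaluate Δρ/ρ₀ = −αΔT + βΔS across each adjacent pair:
  31–35 m: −αΔT+βΔS = −(1.2 × 10⁻⁴)(-5.6)+(7.1 × 10⁻⁴)(-0.04) = 6.4 × 10⁻⁴ → stable
  35–44 m: −αΔT+βΔS = −(1.2 × 10⁻⁴)(+4.7)+(7.1 × 10⁻⁴)(+1.52) = 5.2 × 10⁻⁴ → stable
  44–68 m: −αΔT+βΔS = −(1.2 × 10⁻⁴)(-3.5)+(7.1 × 10⁻⁴)(-1.62) = -7.3 × 10⁻⁴ → UNSTABLE
  68–88 m: −αΔT+βΔS = −(1.2 × 10⁻⁴)(+2.7)+(7.1 × 10⁻⁴)(+0.85) = 2.8 × 10⁻⁴ → stable
  88–252 m: −αΔT+βΔS = −(1.2 × 10⁻⁴)(-3.4)+(7.1 × 10⁻⁴)(+0.13) = 5.0 × 10⁻⁴ → stable
The 44–68 m interval has Δρ < 0: lighter water underlies denser water.

44–68 m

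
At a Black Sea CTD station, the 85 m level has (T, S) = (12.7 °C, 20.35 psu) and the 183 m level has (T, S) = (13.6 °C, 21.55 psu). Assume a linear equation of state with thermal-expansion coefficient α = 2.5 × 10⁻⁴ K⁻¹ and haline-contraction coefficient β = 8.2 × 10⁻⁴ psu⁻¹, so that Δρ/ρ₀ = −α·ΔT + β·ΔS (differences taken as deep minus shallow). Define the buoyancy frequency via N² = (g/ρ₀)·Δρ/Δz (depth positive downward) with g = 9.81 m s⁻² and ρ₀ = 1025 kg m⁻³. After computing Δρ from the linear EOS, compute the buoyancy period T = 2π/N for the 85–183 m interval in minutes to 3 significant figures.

ΔT = +0.9 K, ΔS = +1.20 psu (deep − shallow).
Δρ/ρ₀ = −αΔT + βΔS = -2.25 × 10⁻⁴ + 9.84 × 10⁻⁴ = 7.59 × 10⁻⁴, so Δρ ≈ 0.7780 kg m⁻³.
N² = (g/ρ₀)·Δρ/Δz = g·(Δρ/ρ₀)/Δz = 9.81 × 7.59 × 10⁻⁴ / 98 = 7.5977 × 10⁻⁵ s⁻².
N = √(7.5977 × 10⁻⁵) = 8.7165 × 10⁻³ rad s⁻¹ → T = 2π/N = 720.84 s = 12.014 min ≈ 12.0 min.

12.0 min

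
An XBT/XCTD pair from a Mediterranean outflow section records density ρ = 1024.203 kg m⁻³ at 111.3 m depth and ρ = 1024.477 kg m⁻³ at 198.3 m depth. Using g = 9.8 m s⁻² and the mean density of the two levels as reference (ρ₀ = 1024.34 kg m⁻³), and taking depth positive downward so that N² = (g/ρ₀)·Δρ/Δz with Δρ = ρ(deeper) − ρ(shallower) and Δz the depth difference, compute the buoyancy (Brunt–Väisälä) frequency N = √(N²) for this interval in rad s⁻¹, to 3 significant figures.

5.49 × 10⁻³ rad s⁻¹

Δρ = 1024.477 − 1024.203 = 0.274 kg m⁻³ over Δz = 198.3 − 111.3 = 87 m.
N² = (9.8/1024.34) × (0.274/87) = 3.0131 × 10⁻⁵ s⁻².
N = √(3.0131 × 10⁻⁵) = 5.4892 × 10⁻³ rad s⁻¹ ≈ 5.49 × 10⁻³ rad s⁻¹.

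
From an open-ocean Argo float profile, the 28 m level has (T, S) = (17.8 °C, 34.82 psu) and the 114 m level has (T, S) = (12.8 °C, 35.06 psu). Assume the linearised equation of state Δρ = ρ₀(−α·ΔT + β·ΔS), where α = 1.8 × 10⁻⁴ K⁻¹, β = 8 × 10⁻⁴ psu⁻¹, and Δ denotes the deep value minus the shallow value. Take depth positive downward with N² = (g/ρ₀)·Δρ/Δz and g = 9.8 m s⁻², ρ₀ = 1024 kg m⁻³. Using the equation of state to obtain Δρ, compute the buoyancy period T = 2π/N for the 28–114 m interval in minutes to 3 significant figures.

9.39 min

ΔT = -5.0 K, ΔS = +0.24 psu (deep − shallow).
Δρ/ρ₀ = −αΔT + βΔS = 9.00 × 10⁻⁴ + 1.92 × 10⁻⁴ = 1.092 × 10⁻³, so Δρ ≈ 1.118 kg m⁻³.
N² = (g/ρ₀)·Δρ/Δz = g·(Δρ/ρ₀)/Δz = 9.8 × 1.092 × 10⁻³ / 86 = 1.2444 × 10⁻⁴ s⁻².
N = √(1.2444 × 10⁻⁴) = 0.011155 rad s⁻¹ → T = 2π/N = 563.26 s = 9.3877 min ≈ 9.39 min.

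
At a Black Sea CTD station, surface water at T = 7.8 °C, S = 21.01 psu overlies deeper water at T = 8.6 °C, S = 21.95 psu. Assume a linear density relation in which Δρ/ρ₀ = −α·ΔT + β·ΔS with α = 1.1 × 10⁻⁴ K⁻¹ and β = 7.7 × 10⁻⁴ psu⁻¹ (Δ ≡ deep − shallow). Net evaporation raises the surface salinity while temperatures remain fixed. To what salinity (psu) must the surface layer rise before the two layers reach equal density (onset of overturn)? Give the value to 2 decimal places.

21.84 psu

Neutral buoyancy requires −α(T_deep − T_surf) + β(S_deep − S_surf′) = 0.
S_surf′ = S_deep − (α/β)·ΔT = 21.95 − (1.1 × 10⁻⁴/7.7 × 10⁻⁴)·(+0.8) = 21.8357 psu.
Increase required: 21.8357 − 21.01 = 0.8257 psu.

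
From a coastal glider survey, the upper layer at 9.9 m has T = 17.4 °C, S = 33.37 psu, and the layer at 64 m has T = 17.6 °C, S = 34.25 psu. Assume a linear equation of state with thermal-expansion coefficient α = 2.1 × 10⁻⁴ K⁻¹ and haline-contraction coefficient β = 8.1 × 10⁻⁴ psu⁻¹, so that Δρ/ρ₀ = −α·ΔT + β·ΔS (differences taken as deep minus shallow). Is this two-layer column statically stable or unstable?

stable

ΔT = 17.6 − 17.4 = +0.2 K and ΔS = 34.25 − 33.37 = +0.88 psu (deep − shallow).
−αΔT = -4.20 × 10⁻⁵; βΔS = 7.128 × 10⁻⁴; sum Δρ/ρ₀ = 6.708 × 10⁻⁴.
Δρ/ρ₀ > 0, so Δρ > 0: deeper water is denser → statically stable.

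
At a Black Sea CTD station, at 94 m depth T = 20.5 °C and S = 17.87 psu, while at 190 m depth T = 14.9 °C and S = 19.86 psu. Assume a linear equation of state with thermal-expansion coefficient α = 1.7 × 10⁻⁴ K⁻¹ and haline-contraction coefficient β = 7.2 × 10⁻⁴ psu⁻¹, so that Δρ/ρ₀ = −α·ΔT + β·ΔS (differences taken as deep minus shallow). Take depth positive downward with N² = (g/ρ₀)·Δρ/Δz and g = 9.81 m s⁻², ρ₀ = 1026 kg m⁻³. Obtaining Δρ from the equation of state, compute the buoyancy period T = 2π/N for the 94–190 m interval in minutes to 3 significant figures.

ΔT = -5.6 K, ΔS = +1.99 psu (deep − shallow).
Δρ/ρ₀ = −αΔT + βΔS = 9.52 × 10⁻⁴ + 1.4328 × 10⁻³ = 2.3848 × 10⁻³, so Δρ ≈ 2.447 kg m⁻³.
N² = (g/ρ₀)·Δρ/Δz = g·(Δρ/ρ₀)/Δz = 9.81 × 2.3848 × 10⁻³ / 96 = 2.4370 × 10⁻⁴ s⁻².
N = √(2.4370 × 10⁻⁴) = 0.015611 rad s⁻¹ → T = 2π/N = 402.48 s = 6.7080 min ≈ 6.71 min.

6.71 min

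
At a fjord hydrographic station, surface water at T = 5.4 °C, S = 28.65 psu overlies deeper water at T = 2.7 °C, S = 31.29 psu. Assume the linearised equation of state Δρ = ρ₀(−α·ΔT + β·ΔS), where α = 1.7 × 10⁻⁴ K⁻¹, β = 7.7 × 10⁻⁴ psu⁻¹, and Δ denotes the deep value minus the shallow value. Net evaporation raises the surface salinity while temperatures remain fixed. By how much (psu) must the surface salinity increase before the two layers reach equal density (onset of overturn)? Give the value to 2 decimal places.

Neutral buoyancy requires −α(T_deep − T_surf) + β(S_deep − S_surf′) = 0.
S_surf′ = S_deep − (α/β)·ΔT = 31.29 − (1.7 × 10⁻⁴/7.7 × 10⁻⁴)·(-2.7) = 31.8861 psu.
Increase required: 31.8861 − 28.65 = 3.2361 psu.

3.24 psu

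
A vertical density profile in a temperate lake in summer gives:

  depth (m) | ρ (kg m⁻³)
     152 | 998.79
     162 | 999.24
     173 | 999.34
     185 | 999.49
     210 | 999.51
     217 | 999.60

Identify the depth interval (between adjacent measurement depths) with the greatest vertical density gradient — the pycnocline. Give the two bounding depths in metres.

152–162 m

Compute the density gradient over each adjacent pair:
  152–162 m: Δρ/Δz = 0.45/10 = 0.045 kg m⁻⁴
  162–173 m: Δρ/Δz = 0.10/11 = 9.1 × 10⁻³ kg m⁻⁴
  173–185 m: Δρ/Δz = 0.15/12 = 0.012 kg m⁻⁴
  185–210 m: Δρ/Δz = 0.02/25 = 8.0 × 10⁻⁴ kg m⁻⁴
  210–217 m: Δρ/Δz = 0.09/7 = 0.013 kg m⁻⁴
The largest gradient is in the 152–162 m interval — the pycnocline.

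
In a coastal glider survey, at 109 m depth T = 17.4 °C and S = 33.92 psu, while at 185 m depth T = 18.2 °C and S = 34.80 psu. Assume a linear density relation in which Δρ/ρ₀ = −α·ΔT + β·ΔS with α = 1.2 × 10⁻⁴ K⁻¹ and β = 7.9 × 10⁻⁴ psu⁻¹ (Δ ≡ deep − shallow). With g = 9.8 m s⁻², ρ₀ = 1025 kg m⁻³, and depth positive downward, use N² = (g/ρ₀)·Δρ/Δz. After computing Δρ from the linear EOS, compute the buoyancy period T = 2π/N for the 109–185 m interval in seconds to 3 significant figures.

ΔT = +0.8 K, ΔS = +0.88 psu (deep − shallow).
Δρ/ρ₀ = −αΔT + βΔS = -9.60 × 10⁻⁵ + 6.952 × 10⁻⁴ = 5.992 × 10⁻⁴, so Δρ ≈ 0.6142 kg m⁻³.
N² = (g/ρ₀)·Δρ/Δz = g·(Δρ/ρ₀)/Δz = 9.8 × 5.992 × 10⁻⁴ / 76 = 7.7265 × 10⁻⁵ s⁻².
N = √(7.7265 × 10⁻⁵) = 8.7901 × 10⁻³ rad s⁻¹ → T = 2π/N = 714.80 s ≈ 715 s.

715 s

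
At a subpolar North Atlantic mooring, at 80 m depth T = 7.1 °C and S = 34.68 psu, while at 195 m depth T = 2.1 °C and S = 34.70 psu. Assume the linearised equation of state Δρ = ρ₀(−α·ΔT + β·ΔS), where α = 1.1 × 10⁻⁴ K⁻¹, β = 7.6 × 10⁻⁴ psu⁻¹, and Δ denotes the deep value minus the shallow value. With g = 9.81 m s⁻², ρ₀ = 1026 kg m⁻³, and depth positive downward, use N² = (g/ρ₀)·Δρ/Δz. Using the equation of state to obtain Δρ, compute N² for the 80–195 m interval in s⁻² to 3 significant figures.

4.82 × 10⁻⁵ s⁻²

ΔT = -5.0 K, ΔS = +0.02 psu (deep − shallow).
Δρ/ρ₀ = −αΔT + βΔS = 5.50 × 10⁻⁴ + 1.52 × 10⁻⁵ = 5.652 × 10⁻⁴, so Δρ ≈ 0.5799 kg m⁻³.
N² = (g/ρ₀)·Δρ/Δz = g·(Δρ/ρ₀)/Δz = 9.81 × 5.652 × 10⁻⁴ / 115 = 4.8214 × 10⁻⁵ s⁻² ≈ 4.82 × 10⁻⁵ s⁻².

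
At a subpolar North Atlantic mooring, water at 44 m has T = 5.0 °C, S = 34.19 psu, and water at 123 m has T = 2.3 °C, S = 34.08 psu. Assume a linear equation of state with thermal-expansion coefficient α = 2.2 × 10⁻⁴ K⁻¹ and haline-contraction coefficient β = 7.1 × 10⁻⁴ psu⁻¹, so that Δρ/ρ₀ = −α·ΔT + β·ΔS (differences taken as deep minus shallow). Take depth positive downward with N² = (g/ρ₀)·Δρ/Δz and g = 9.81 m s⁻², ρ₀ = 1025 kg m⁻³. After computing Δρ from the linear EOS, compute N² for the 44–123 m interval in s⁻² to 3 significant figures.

6.41 × 10⁻⁵ s⁻²

ΔT = -2.7 K, ΔS = -0.11 psu (deep − shallow).
Δρ/ρ₀ = −αΔT + βΔS = 5.94 × 10⁻⁴ − 7.81 × 10⁻⁵ = 5.159 × 10⁻⁴, so Δρ ≈ 0.5288 kg m⁻³.
N² = (g/ρ₀)·Δρ/Δz = g·(Δρ/ρ₀)/Δz = 9.81 × 5.159 × 10⁻⁴ / 79 = 6.4063 × 10⁻⁵ s⁻² ≈ 6.41 × 10⁻⁵ s⁻².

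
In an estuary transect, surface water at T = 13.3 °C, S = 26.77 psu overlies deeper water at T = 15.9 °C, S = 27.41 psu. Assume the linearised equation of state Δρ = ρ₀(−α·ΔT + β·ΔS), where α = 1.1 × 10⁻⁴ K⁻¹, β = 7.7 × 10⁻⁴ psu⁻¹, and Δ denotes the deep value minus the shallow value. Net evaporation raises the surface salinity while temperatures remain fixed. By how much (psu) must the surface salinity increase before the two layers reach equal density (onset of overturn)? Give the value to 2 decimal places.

Neutral buoyancy requires −α(T_deep − T_surf) + β(S_deep − S_surf′) = 0.
S_surf′ = S_deep − (α/β)·ΔT = 27.41 − (1.1 × 10⁻⁴/7.7 × 10⁻⁴)·(+2.6) = 27.0386 psu.
Increase required: 27.0386 − 26.77 = 0.2686 psu.

0.27 psu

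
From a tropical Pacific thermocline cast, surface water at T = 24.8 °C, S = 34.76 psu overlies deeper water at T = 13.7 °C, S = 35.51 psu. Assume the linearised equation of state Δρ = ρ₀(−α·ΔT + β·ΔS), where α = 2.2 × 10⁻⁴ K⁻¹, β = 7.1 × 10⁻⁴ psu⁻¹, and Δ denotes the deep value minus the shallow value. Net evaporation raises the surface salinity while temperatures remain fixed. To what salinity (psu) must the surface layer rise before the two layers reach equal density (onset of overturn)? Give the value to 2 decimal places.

Neutral buoyancy requires −α(T_deep − T_surf) + β(S_deep − S_surf′) = 0.
S_surf′ = S_deep − (α/β)·ΔT = 35.51 − (2.2 × 10⁻⁴/7.1 × 10⁻⁴)·(-11.1) = 38.9494 psu.
Increase required: 38.9494 − 34.76 = 4.1894 psu.

38.95 psu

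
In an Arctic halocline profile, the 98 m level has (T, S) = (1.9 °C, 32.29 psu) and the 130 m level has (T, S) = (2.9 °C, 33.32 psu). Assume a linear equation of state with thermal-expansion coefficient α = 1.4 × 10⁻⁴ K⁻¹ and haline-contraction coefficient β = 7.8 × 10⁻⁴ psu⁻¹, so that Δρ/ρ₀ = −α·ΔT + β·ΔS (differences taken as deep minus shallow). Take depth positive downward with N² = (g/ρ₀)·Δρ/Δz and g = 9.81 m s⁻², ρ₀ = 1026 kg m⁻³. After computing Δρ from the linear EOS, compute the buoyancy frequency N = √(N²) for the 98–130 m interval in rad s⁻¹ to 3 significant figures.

ΔT = +1.0 K, ΔS = +1.03 psu (deep − shallow).
Δρ/ρ₀ = −αΔT + βΔS = -1.40 × 10⁻⁴ + 8.034 × 10⁻⁴ = 6.634 × 10⁻⁴, so Δρ ≈ 0.6806 kg m⁻³.
N² = (g/ρ₀)·Δρ/Δz = g·(Δρ/ρ₀)/Δz = 9.81 × 6.634 × 10⁻⁴ / 32 = 2.0337 × 10⁻⁴ s⁻².
N = √(2.0337 × 10⁻⁴) = 0.014261 rad s⁻¹ ≈ 0.0143 rad s⁻¹.

0.0143 rad s⁻¹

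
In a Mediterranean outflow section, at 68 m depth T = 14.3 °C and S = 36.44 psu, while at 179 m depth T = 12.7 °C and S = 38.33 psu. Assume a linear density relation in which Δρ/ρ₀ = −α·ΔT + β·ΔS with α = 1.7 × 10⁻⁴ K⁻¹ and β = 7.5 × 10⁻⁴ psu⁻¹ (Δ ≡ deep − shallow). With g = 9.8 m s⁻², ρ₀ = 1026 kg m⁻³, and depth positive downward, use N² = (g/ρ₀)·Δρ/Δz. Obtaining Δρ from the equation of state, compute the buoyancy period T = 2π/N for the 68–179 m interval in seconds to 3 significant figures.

ΔT = -1.6 K, ΔS = +1.89 psu (deep − shallow).
Δρ/ρ₀ = −αΔT + βΔS = 2.72 × 10⁻⁴ + 1.4175 × 10⁻³ = 1.6895 × 10⁻³, so Δρ ≈ 1.733 kg m⁻³.
N² = (g/ρ₀)·Δρ/Δz = g·(Δρ/ρ₀)/Δz = 9.8 × 1.6895 × 10⁻³ / 111 = 1.4916 × 10⁻⁴ s⁻².
N = √(1.4916 × 10⁻⁴) = 0.012213 rad s⁻¹ → T = 2π/N = 514.47 s ≈ 514 s.

514 s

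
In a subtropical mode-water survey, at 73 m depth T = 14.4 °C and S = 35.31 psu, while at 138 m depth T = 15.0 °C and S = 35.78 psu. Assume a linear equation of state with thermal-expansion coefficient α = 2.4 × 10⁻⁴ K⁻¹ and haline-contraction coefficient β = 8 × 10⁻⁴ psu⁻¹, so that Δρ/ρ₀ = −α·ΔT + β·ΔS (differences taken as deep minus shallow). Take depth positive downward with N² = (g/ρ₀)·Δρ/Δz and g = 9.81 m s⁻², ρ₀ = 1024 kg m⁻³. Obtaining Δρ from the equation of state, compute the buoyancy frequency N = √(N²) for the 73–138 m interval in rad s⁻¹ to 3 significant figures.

ΔT = +0.6 K, ΔS = +0.47 psu (deep − shallow).
Δρ/ρ₀ = −αΔT + βΔS = -1.44 × 10⁻⁴ + 3.76 × 10⁻⁴ = 2.32 × 10⁻⁴, so Δρ ≈ 0.2376 kg m⁻³.
N² = (g/ρ₀)·Δρ/Δz = g·(Δρ/ρ₀)/Δz = 9.81 × 2.32 × 10⁻⁴ / 65 = 3.5014 × 10⁻⁵ s⁻².
N = √(3.5014 × 10⁻⁵) = 5.9173 × 10⁻³ rad s⁻¹ ≈ 5.92 × 10⁻³ rad s⁻¹.

5.92 × 10⁻³ rad s⁻¹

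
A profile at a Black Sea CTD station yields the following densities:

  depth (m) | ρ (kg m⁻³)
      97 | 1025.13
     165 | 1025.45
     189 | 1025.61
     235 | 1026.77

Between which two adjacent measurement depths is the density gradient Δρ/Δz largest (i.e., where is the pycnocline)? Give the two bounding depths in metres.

189–235 m

Compute the density gradient over each adjacent pair:
  97–165 m: Δρ/Δz = 0.32/68 = 4.7 × 10⁻³ kg m⁻⁴
  165–189 m: Δρ/Δz = 0.16/24 = 6.7 × 10⁻³ kg m⁻⁴
  189–235 m: Δρ/Δz = 1.16/46 = 0.025 kg m⁻⁴
The largest gradient is in the 189–235 m interval — the pycnocline.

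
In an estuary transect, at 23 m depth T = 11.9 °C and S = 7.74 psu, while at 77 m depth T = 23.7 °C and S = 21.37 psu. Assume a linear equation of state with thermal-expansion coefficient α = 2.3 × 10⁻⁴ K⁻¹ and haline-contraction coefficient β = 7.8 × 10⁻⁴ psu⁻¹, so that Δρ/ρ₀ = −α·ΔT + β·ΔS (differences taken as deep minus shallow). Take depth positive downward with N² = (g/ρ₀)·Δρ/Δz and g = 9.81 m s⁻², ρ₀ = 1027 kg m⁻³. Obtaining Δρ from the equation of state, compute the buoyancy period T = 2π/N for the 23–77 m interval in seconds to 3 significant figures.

ΔT = +11.8 K, ΔS = +13.63 psu (deep − shallow).
Δρ/ρ₀ = −αΔT + βΔS = -2.714 × 10⁻³ + 0.0106314 = 7.9174 × 10⁻³, so Δρ ≈ 8.131 kg m⁻³.
N² = (g/ρ₀)·Δρ/Δz = g·(Δρ/ρ₀)/Δz = 9.81 × 7.9174 × 10⁻³ / 54 = 1.4383 × 10⁻³ s⁻².
N = √(1.4383 × 10⁻³) = 0.037925 rad s⁻¹ → T = 2π/N = 165.67 s ≈ 166 s.

166 s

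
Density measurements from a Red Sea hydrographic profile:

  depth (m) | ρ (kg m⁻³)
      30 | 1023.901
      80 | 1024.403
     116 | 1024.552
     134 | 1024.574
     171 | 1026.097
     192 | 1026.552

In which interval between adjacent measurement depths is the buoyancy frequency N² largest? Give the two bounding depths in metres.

Compute the density gradient over each adjacent pair:
  30–80 m: Δρ/Δz = 0.502/50 = 0.010 kg m⁻⁴
  80–116 m: Δρ/Δz = 0.149/36 = 4.1 × 10⁻³ kg m⁻⁴
  116–134 m: Δρ/Δz = 0.022/18 = 1.2 × 10⁻³ kg m⁻⁴
  134–171 m: Δρ/Δz = 1.523/37 = 0.041 kg m⁻⁴
  171–192 m: Δρ/Δz = 0.455/21 = 0.022 kg m⁻⁴
The largest gradient is in the 134–171 m interval — the pycnocline.

134–171 m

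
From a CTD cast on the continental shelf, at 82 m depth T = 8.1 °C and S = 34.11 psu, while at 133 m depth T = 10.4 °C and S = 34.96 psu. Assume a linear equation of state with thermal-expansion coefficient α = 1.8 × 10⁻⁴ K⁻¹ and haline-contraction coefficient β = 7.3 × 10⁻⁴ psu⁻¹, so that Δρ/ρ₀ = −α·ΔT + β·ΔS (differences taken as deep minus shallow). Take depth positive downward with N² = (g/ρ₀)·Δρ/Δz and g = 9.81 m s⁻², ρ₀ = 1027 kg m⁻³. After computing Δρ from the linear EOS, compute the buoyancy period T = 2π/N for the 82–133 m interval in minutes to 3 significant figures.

16.6 min

ΔT = +2.3 K, ΔS = +0.85 psu (deep − shallow).
Δρ/ρ₀ = −αΔT + βΔS = -4.14 × 10⁻⁴ + 6.205 × 10⁻⁴ = 2.065 × 10⁻⁴, so Δρ ≈ 0.2121 kg m⁻³.
N² = (g/ρ₀)·Δρ/Δz = g·(Δρ/ρ₀)/Δz = 9.81 × 2.065 × 10⁻⁴ / 51 = 3.9721 × 10⁻⁵ s⁻².
N = √(3.9721 × 10⁻⁵) = 6.3025 × 10⁻³ rad s⁻¹ → T = 2π/N = 996.94 s = 16.616 min ≈ 16.6 min.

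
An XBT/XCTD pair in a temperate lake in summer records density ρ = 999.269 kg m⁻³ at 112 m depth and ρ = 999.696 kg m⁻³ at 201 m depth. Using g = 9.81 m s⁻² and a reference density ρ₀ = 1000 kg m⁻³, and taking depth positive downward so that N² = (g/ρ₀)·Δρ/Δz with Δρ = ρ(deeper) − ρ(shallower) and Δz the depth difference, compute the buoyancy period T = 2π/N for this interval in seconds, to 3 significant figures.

Δρ = 999.696 − 999.269 = 0.427 kg m⁻³ over Δz = 201 − 112 = 89 m.
N² = (9.81/1000) × (0.427/89) = 4.7066 × 10⁻⁵ s⁻².
N = √(4.7066 × 10⁻⁵) = 6.8605 × 10⁻³ rad s⁻¹, so T = 2π/N = 915.85 s ≈ 916 s.

916 s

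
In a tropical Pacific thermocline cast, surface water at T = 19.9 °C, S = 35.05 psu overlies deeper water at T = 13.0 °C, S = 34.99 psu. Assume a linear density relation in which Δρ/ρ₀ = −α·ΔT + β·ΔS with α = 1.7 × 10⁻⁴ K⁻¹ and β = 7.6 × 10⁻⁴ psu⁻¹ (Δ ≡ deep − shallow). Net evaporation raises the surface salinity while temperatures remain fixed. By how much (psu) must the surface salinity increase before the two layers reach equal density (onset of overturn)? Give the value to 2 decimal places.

1.48 psu

Neutral buoyancy requires −α(T_deep − T_surf) + β(S_deep − S_surf′) = 0.
S_surf′ = S_deep − (α/β)·ΔT = 34.99 − (1.7 × 10⁻⁴/7.6 × 10⁻⁴)·(-6.9) = 36.5334 psu.
Increase required: 36.5334 − 35.05 = 1.4834 psu.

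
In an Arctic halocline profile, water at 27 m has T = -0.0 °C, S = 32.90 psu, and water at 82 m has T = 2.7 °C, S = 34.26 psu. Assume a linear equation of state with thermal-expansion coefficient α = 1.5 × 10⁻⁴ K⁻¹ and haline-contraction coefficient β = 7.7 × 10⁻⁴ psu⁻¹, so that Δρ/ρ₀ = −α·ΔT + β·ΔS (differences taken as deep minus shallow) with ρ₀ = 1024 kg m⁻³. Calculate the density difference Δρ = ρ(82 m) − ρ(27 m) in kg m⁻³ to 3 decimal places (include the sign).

ΔT = +2.7 K, ΔS = +1.36 psu (deep − shallow).
Δρ/ρ₀ = −(1.5 × 10⁻⁴)(+2.7) + (7.7 × 10⁻⁴)(+1.36) = 6.422 × 10⁻⁴.
Δρ = 1024 × (6.422 × 10⁻⁴) = +0.658 kg m⁻³.
Positive Δρ: denser below, stable.

+0.658 kg m⁻³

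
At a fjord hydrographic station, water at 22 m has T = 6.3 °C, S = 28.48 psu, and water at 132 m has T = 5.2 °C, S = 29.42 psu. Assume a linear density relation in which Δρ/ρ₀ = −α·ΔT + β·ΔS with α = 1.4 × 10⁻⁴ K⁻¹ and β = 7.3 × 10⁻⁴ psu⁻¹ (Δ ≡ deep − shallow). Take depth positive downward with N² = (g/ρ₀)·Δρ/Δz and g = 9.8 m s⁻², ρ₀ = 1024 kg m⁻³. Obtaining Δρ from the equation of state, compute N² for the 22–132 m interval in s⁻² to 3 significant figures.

7.49 × 10⁻⁵ s⁻²

ΔT = -1.1 K, ΔS = +0.94 psu (deep − shallow).
Δρ/ρ₀ = −αΔT + βΔS = 1.54 × 10⁻⁴ + 6.862 × 10⁻⁴ = 8.402 × 10⁻⁴, so Δρ ≈ 0.8604 kg m⁻³.
N² = (g/ρ₀)·Δρ/Δz = g·(Δρ/ρ₀)/Δz = 9.8 × 8.402 × 10⁻⁴ / 110 = 7.4854 × 10⁻⁵ s⁻² ≈ 7.49 × 10⁻⁵ s⁻².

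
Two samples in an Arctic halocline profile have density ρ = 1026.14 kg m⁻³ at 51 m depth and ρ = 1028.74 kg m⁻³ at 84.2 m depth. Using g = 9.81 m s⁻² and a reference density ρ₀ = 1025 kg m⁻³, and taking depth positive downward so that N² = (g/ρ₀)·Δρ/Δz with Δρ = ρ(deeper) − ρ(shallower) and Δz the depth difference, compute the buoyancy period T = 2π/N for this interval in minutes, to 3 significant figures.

Δρ = 1028.74 − 1026.14 = 2.60 kg m⁻³ over Δz = 84.2 − 51 = 33.2 m.
N² = (9.81/1025) × (2.60/33.2) = 7.4952 × 10⁻⁴ s⁻².
N = √(7.4952 × 10⁻⁴) = 0.027377 rad s⁻¹, so T = 2π/N = 229.51 s = 3.8252 min ≈ 3.83 min.

3.83 min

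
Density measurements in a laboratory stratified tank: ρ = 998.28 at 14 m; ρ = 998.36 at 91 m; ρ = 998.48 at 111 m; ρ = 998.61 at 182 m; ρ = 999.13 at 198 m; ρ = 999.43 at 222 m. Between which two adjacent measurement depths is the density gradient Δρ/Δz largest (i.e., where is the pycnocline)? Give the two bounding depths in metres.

Compute the density gradient over each adjacent pair:
  14–91 m: Δρ/Δz = 0.08/77 = 1.0 × 10⁻³ kg m⁻⁴
  91–111 m: Δρ/Δz = 0.12/20 = 6.0 × 10⁻³ kg m⁻⁴
  111–182 m: Δρ/Δz = 0.13/71 = 1.8 × 10⁻³ kg m⁻⁴
  182–198 m: Δρ/Δz = 0.52/16 = 0.033 kg m⁻⁴
  198–222 m: Δρ/Δz = 0.30/24 = 0.012 kg m⁻⁴
The largest gradient is in the 182–198 m interval — the pycnocline.

182–198 m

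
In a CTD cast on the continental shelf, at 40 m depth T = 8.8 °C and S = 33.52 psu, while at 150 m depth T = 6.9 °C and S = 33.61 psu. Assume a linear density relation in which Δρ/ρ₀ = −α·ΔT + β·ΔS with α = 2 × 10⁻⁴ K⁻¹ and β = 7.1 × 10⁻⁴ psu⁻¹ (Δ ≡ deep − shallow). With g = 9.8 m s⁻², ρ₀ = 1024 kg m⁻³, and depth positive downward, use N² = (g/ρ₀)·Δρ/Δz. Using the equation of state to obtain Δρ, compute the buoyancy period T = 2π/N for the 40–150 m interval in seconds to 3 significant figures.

ΔT = -1.9 K, ΔS = +0.09 psu (deep − shallow).
Δρ/ρ₀ = −αΔT + βΔS = 3.80 × 10⁻⁴ + 6.39 × 10⁻⁵ = 4.439 × 10⁻⁴, so Δρ ≈ 0.4546 kg m⁻³.
N² = (g/ρ₀)·Δρ/Δz = g·(Δρ/ρ₀)/Δz = 9.8 × 4.439 × 10⁻⁴ / 110 = 3.9547 × 10⁻⁵ s⁻².
N = √(3.9547 × 10⁻⁵) = 6.2886 × 10⁻³ rad s⁻¹ → T = 2π/N = 999.14 s ≈ 999 s.

999 s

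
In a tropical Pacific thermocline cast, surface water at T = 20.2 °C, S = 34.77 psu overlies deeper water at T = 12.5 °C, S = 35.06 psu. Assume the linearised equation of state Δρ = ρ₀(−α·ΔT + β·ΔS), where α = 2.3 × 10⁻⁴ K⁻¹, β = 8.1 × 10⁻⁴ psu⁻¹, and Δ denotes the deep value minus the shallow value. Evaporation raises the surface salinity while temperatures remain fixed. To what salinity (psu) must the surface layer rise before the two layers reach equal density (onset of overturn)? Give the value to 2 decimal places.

Neutral buoyancy requires −α(T_deep − T_surf) + β(S_deep − S_surf′) = 0.
S_surf′ = S_deep − (α/β)·ΔT = 35.06 − (2.3 × 10⁻⁴/8.1 × 10⁻⁴)·(-7.7) = 37.2464 psu.
Increase required: 37.2464 − 34.77 = 2.4764 psu.

37.25 psu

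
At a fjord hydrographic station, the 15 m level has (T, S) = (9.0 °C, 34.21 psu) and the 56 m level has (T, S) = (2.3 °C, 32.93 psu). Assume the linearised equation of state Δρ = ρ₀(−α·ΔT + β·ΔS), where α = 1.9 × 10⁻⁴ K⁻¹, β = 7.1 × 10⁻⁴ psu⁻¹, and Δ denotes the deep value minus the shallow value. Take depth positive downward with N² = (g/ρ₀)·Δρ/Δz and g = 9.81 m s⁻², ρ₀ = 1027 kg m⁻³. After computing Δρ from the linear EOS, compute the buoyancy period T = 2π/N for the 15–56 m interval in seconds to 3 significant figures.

673 s

ΔT = -6.7 K, ΔS = -1.28 psu (deep − shallow).
Δρ/ρ₀ = −αΔT + βΔS = 1.273 × 10⁻³ − 9.088 × 10⁻⁴ = 3.642 × 10⁻⁴, so Δρ ≈ 0.3740 kg m⁻³.
N² = (g/ρ₀)·Δρ/Δz = g·(Δρ/ρ₀)/Δz = 9.81 × 3.642 × 10⁻⁴ / 41 = 8.7142 × 10⁻⁵ s⁻².
N = √(8.7142 × 10⁻⁵) = 9.3350 × 10⁻³ rad s⁻¹ → T = 2π/N = 673.08 s ≈ 673 s.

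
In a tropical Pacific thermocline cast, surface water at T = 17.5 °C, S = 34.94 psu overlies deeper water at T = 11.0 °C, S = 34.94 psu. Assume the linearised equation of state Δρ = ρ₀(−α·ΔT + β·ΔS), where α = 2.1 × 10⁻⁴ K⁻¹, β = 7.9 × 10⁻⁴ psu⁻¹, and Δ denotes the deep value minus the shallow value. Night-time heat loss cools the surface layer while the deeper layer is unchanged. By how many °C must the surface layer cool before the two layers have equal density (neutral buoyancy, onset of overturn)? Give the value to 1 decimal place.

Neutral buoyancy requires Δρ = 0, i.e. −α(T_deep − T_surf′) + β(S_deep − S_surf) = 0.
T_surf′ = T_deep − (β/α)·ΔS = 11.0 − (7.9 × 10⁻⁴/2.1 × 10⁻⁴)·(+0.00) = 11.000 °C.
Cooling required: 17.5 − (11.000) = 6.500 °C.

6.5 °C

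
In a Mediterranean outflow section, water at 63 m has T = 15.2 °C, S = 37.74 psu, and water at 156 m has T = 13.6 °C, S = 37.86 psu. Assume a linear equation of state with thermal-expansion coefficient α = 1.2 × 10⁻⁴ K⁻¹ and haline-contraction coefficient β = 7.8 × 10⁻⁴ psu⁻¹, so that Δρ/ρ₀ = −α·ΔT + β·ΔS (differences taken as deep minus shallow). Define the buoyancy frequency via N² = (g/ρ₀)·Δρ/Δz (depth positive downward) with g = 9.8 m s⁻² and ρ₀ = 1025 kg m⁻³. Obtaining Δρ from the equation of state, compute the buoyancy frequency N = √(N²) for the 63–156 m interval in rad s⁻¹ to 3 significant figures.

5.49 × 10⁻³ rad s⁻¹

ΔT = -1.6 K, ΔS = +0.12 psu (deep − shallow).
Δρ/ρ₀ = −αΔT + βΔS = 1.92 × 10⁻⁴ + 9.36 × 10⁻⁵ = 2.856 × 10⁻⁴, so Δρ ≈ 0.2927 kg m⁻³.
N² = (g/ρ₀)·Δρ/Δz = g·(Δρ/ρ₀)/Δz = 9.8 × 2.856 × 10⁻⁴ / 93 = 3.0095 × 10⁻⁵ s⁻².
N = √(3.0095 × 10⁻⁵) = 5.4859 × 10⁻³ rad s⁻¹ ≈ 5.49 × 10⁻³ rad s⁻¹.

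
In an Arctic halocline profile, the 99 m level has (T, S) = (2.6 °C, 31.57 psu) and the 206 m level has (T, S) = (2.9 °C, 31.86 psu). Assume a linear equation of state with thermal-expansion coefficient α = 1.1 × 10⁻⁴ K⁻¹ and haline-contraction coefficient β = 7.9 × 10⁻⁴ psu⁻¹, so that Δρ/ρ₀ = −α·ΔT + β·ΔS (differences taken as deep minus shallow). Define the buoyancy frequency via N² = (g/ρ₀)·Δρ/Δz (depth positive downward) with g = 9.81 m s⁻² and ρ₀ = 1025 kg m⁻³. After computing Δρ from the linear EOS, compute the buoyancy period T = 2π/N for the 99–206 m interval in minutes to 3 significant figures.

ΔT = +0.3 K, ΔS = +0.29 psu (deep − shallow).
Δρ/ρ₀ = −αΔT + βΔS = -3.30 × 10⁻⁵ + 2.291 × 10⁻⁴ = 1.961 × 10⁻⁴, so Δρ ≈ 0.2010 kg m⁻³.
N² = (g/ρ₀)·Δρ/Δz = g·(Δρ/ρ₀)/Δz = 9.81 × 1.961 × 10⁻⁴ / 107 = 1.7979 × 10⁻⁵ s⁻².
N = √(1.7979 × 10⁻⁵) = 4.2402 × 10⁻³ rad s⁻¹ → T = 2π/N = 1.4818 × 10³ s = 24.697 min ≈ 24.7 min.

24.7 min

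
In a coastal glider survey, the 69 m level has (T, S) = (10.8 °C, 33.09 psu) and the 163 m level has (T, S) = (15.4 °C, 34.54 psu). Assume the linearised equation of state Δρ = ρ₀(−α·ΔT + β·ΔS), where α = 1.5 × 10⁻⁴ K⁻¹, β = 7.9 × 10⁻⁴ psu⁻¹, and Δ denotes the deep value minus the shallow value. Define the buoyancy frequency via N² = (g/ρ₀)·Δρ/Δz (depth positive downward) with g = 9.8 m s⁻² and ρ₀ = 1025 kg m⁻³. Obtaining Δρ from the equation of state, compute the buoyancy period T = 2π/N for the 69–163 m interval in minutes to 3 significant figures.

ΔT = +4.6 K, ΔS = +1.45 psu (deep − shallow).
Δρ/ρ₀ = −αΔT + βΔS = -6.90 × 10⁻⁴ + 1.1455 × 10⁻³ = 4.555 × 10⁻⁴, so Δρ ≈ 0.4669 kg m⁻³.
N² = (g/ρ₀)·Δρ/Δz = g·(Δρ/ρ₀)/Δz = 9.8 × 4.555 × 10⁻⁴ / 94 = 4.7488 × 10⁻⁵ s⁻².
N = √(4.7488 × 10⁻⁵) = 6.8912 × 10⁻³ rad s⁻¹ → T = 2π/N = 911.77 s = 15.196 min ≈ 15.2 min.

15.2 min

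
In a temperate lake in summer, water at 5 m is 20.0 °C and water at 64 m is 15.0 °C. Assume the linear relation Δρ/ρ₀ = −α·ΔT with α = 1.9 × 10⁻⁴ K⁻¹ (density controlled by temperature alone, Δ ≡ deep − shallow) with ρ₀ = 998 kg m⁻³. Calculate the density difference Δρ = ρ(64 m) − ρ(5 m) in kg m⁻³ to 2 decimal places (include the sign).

+0.95 kg m⁻³

ΔT = -5.0 K, Δρ/ρ₀ = −αΔT = 9.50 × 10⁻⁴.
Δρ = 998 × (9.50 × 10⁻⁴) = +0.95 kg m⁻³.
Positive Δρ: denser below, stable.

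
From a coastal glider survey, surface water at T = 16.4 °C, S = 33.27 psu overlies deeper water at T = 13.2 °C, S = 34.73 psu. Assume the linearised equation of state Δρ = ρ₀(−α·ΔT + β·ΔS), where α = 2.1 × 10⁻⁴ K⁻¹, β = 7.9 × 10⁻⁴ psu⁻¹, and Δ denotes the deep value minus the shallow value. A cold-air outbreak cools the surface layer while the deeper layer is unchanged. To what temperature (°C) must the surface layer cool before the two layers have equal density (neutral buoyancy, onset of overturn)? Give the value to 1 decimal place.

7.7 °C

Neutral buoyancy requires Δρ = 0, i.e. −α(T_deep − T_surf′) + β(S_deep − S_surf) = 0.
T_surf′ = T_deep − (β/α)·ΔS = 13.2 − (7.9 × 10⁻⁴/2.1 × 10⁻⁴)·(+1.46) = 7.708 °C.
Cooling required: 16.4 − (7.708) = 8.692 °C.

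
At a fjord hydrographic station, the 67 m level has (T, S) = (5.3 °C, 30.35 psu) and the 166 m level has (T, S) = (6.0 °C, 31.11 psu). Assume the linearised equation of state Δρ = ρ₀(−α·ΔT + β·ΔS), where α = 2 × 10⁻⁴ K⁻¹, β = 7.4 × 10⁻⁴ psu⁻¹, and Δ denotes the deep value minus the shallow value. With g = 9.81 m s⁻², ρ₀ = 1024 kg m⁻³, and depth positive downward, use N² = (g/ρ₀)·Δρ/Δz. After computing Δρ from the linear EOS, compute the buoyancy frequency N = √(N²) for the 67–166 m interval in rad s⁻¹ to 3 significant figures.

ΔT = +0.7 K, ΔS = +0.76 psu (deep − shallow).
Δρ/ρ₀ = −αΔT + βΔS = -1.40 × 10⁻⁴ + 5.624 × 10⁻⁴ = 4.224 × 10⁻⁴, so Δρ ≈ 0.4325 kg m⁻³.
N² = (g/ρ₀)·Δρ/Δz = g·(Δρ/ρ₀)/Δz = 9.81 × 4.224 × 10⁻⁴ / 99 = 4.1856 × 10⁻⁵ s⁻².
N = √(4.1856 × 10⁻⁵) = 6.4696 × 10⁻³ rad s⁻¹ ≈ 6.47 × 10⁻³ rad s⁻¹.

6.47 × 10⁻³ rad s⁻¹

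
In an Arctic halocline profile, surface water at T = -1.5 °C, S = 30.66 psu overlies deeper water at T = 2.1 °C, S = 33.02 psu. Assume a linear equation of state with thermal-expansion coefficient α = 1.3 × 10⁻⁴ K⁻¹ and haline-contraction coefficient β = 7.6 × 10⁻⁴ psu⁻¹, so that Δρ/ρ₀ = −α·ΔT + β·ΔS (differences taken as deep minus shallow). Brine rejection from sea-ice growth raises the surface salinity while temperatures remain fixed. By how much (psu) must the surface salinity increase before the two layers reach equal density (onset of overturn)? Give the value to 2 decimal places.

1.74 psu

Neutral buoyancy requires −α(T_deep − T_surf) + β(S_deep − S_surf′) = 0.
S_surf′ = S_deep − (α/β)·ΔT = 33.02 − (1.3 × 10⁻⁴/7.6 × 10⁻⁴)·(+3.6) = 32.4042 psu.
Increase required: 32.4042 − 30.66 = 1.7442 psu.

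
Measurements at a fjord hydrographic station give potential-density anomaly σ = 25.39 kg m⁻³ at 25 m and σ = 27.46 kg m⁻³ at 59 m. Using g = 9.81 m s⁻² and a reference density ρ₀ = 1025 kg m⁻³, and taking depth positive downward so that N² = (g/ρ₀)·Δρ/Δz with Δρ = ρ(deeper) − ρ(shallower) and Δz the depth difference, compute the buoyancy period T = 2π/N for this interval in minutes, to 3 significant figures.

4.34 min

Δρ = 1027.46 − 1025.39 = 2.07 kg m⁻³ over Δz = 59 − 25 = 34 m.
N² = (9.81/1025) × (2.07/34) = 5.8269 × 10⁻⁴ s⁻².
N = √(5.8269 × 10⁻⁴) = 0.024139 rad s⁻¹, so T = 2π/N = 260.29 s = 4.3382 min ≈ 4.34 min.
A positive N² confirms static stability across the interval.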